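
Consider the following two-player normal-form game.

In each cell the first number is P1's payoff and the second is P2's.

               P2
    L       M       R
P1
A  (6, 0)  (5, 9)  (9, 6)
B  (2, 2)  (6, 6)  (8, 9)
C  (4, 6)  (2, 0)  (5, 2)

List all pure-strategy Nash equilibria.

This game has no pure Nash equilibrium.

Check each profile: it is a Nash equilibrium iff no player can strictly gain by switching unilaterally.
(A, L): P2 can switch to M (0 → 9). Not NE.
(A, M): P1 can switch to B (5 → 6). Not NE.
(A, R): P2 can switch to M (6 → 9). Not NE.
(B, L): P1 can switch to A (2 → 6). Not NE.
(B, M): P2 can switch to R (6 → 9). Not NE.
(B, R): P1 can switch to A (8 → 9). Not NE.
(C, L): P1 can switch to A (4 → 6). Not NE.
(C, M): P1 can switch to A (2 → 5). Not NE.
(The remaining 1 profile has a profitable deviation by the same check.)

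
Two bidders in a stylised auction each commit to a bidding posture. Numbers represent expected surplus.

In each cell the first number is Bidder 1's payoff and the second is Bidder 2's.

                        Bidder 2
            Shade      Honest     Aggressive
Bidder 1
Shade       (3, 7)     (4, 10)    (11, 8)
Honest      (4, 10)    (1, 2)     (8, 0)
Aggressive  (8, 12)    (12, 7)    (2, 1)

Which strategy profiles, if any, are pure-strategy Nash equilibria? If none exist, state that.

(Aggressive, Shade)

Bidder 1 against Shade: payoffs 3, 4, 8 → best response Aggressive.
Bidder 1 against Honest: payoffs 4, 1, 12 → best response Aggressive.
Bidder 1 against Aggressive: payoffs 11, 8, 2 → best response Shade.
Bidder 2 against Shade: payoffs 7, 10, 8 → best response Honest.
Bidder 2 against Honest: payoffs 10, 2, 0 → best response Shade.
Bidder 2 against Aggressive: payoffs 12, 7, 1 → best response Shade.
Mutual best responses: (Aggressive, Shade).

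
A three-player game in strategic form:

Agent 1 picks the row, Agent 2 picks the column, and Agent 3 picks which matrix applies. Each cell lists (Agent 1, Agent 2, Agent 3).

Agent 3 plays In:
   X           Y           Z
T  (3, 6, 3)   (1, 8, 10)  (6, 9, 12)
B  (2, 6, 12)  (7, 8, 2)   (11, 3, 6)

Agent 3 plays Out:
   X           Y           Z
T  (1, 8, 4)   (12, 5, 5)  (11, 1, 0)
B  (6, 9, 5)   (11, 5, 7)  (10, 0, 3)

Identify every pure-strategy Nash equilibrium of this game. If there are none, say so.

none

Agent 1 against (X, In): payoffs 3, 2 → best response T.
Agent 1 against (X, Out): payoffs 1, 6 → best response B.
Agent 1 against (Y, In): payoffs 1, 7 → best response B.
Agent 1 against (Y, Out): payoffs 12, 11 → best response T.
Agent 1 against (Z, In): payoffs 6, 11 → best response B.
Agent 1 against (Z, Out): payoffs 11, 10 → best response T.
Agent 2 against (T, In): payoffs 6, 8, 9 → best response Z.
Agent 2 against (T, Out): payoffs 8, 5, 1 → best response X.
Agent 2 against (B, In): payoffs 6, 8, 3 → best response Y.
Agent 2 against (B, Out): payoffs 9, 5, 0 → best response X.
Agent 3 against (T, X): payoffs 3, 4 → best response Out.
Agent 3 against (T, Y): payoffs 10, 5 → best response In.
Agent 3 against (T, Z): payoffs 12, 0 → best response In.
Agent 3 against (B, X): payoffs 12, 5 → best response In.
Agent 3 against (B, Y): payoffs 2, 7 → best response Out.
Agent 3 against (B, Z): payoffs 6, 3 → best response In.
No profile is a mutual best response for all players.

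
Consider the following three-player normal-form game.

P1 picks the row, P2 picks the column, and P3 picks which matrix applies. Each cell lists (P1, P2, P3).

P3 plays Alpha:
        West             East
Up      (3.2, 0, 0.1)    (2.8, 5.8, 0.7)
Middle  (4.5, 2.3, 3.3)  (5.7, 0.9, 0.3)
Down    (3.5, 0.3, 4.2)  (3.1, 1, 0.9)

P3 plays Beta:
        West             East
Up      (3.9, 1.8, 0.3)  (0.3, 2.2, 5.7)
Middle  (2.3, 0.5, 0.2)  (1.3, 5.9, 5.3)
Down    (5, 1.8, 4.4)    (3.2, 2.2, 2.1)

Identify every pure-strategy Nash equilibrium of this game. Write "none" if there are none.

P1 against (West, Alpha): payoffs 3.2, 4.5, 3.5 → best response Middle.
P1 against (West, Beta): payoffs 3.9, 2.3, 5 → best response Down.
P1 against (East, Alpha): payoffs 2.8, 5.7, 3.1 → best response Middle.
P1 against (East, Beta): payoffs 0.3, 1.3, 3.2 → best response Down.
P2 against (Up, Alpha): payoffs 0, 5.8 → best response East.
P2 against (Up, Beta): payoffs 1.8, 2.2 → best response East.
P2 against (Middle, Alpha): payoffs 2.3, 0.9 → best response West.
P2 against (Middle, Beta): payoffs 0.5, 5.9 → best response East.
P2 against (Down, Alpha): payoffs 0.3, 1 → best response East.
P2 against (Down, Beta): payoffs 1.8, 2.2 → best response East.
P3 against (Up, West): payoffs 0.1, 0.3 → best response Beta.
P3 against (Up, East): payoffs 0.7, 5.7 → best response Beta.
P3 against (Middle, West): payoffs 3.3, 0.2 → best response Alpha.
P3 against (Middle, East): payoffs 0.3, 5.3 → best response Beta.
P3 against (Down, West): payoffs 4.2, 4.4 → best response Beta.
P3 against (Down, East): payoffs 0.9, 2.1 → best response Beta.
Mutual best responses: (Middle, West, Alpha); (Down, East, Beta).

(Middle, West, Alpha), (Down, East, Beta)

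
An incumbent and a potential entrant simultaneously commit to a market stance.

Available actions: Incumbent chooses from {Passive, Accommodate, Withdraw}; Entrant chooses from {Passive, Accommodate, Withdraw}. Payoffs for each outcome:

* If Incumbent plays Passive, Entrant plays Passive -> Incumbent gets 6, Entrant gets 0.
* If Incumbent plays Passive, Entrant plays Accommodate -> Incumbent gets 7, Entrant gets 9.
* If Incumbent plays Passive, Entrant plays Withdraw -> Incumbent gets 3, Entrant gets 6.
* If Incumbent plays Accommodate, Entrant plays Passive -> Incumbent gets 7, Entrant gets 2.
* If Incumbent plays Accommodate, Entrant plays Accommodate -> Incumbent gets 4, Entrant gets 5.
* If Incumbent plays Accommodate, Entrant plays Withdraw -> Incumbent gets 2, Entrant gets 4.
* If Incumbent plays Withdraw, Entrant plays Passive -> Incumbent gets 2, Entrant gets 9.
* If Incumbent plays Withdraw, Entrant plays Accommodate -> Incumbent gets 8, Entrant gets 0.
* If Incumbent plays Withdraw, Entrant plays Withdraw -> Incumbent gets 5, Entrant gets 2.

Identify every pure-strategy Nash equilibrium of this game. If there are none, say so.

Incumbent against Passive: payoffs 6, 7, 2 → best response Accommodate.
Incumbent against Accommodate: payoffs 7, 4, 8 → best response Withdraw.
Incumbent against Withdraw: payoffs 3, 2, 5 → best response Withdraw.
Entrant against Passive: payoffs 0, 9, 6 → best response Accommodate.
Entrant against Accommodate: payoffs 2, 5, 4 → best response Accommodate.
Entrant against Withdraw: payoffs 9, 0, 2 → best response Passive.
No profile is a mutual best response for all players.

none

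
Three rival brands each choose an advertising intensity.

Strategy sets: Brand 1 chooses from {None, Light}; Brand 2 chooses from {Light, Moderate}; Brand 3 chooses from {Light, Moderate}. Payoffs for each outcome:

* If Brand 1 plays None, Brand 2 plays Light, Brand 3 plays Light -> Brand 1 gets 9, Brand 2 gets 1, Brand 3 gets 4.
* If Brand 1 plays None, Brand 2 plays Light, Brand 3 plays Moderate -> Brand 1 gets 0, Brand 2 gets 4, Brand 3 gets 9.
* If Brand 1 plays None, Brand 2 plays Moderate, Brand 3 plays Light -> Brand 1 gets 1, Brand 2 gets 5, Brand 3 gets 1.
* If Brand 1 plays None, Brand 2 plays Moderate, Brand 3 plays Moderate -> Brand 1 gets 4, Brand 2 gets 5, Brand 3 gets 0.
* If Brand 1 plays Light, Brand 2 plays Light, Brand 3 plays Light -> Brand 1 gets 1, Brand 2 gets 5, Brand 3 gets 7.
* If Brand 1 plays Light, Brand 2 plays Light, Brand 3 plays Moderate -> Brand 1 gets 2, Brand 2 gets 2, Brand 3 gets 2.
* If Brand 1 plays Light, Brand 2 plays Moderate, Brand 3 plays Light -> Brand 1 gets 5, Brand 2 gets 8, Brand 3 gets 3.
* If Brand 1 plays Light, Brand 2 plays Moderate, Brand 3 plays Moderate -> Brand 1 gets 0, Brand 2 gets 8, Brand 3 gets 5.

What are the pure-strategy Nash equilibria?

(None, Light, Light): Brand 2 can switch to Moderate (1 → 5). Not NE.
(None, Light, Moderate): Brand 1 can switch to Light (0 → 2). Not NE.
(None, Moderate, Light): Brand 1 can switch to Light (1 → 5). Not NE.
(None, Moderate, Moderate): Brand 3 can switch to Light (0 → 1). Not NE.
(Light, Light, Light): Brand 1 can switch to None (1 → 9). Not NE.
(Light, Light, Moderate): Brand 2 can switch to Moderate (2 → 8). Not NE.
(Light, Moderate, Light): Brand 3 can switch to Moderate (3 → 5). Not NE.
(Light, Moderate, Moderate): Brand 1 can switch to None (0 → 4). Not NE.

This game has no pure Nash equilibrium.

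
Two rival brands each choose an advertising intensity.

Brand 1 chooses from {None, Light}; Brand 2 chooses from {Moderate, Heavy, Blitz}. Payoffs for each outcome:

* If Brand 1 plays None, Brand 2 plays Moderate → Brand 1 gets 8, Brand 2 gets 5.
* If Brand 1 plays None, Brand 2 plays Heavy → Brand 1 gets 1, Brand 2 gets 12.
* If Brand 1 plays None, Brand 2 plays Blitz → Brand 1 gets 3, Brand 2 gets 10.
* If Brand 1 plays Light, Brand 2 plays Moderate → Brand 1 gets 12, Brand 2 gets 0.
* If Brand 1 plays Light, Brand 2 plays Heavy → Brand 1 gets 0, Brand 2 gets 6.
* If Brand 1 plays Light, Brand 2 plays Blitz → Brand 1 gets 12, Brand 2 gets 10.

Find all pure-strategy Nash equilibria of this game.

Check each profile: it is a Nash equilibrium iff no player can strictly gain by switching unilaterally.
(None, Moderate): Brand 1 can switch to Light (8 → 12). Not NE.
(None, Heavy): Brand 1 gets 1, best alternative 0; Brand 2 gets 12, best alternative 10. No profitable deviation — NE.
(None, Blitz): Brand 1 can switch to Light (3 → 12). Not NE.
(Light, Moderate): Brand 2 can switch to Heavy (0 → 6). Not NE.
(Light, Heavy): Brand 1 can switch to None (0 → 1). Not NE.
(Light, Blitz): Brand 1 gets 12, best alternative 3; Brand 2 gets 10, best alternative 6. No profitable deviation — NE.

Pure-strategy Nash equilibria: (None, Heavy); (Light, Blitz)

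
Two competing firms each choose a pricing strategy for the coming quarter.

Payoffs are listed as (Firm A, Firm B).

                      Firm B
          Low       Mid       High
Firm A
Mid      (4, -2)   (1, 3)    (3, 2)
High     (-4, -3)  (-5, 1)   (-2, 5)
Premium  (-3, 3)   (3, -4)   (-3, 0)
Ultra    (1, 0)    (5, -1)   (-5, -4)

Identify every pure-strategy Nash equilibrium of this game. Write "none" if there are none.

(Mid, Low): Firm B can switch to Mid (-2 → 3). Not NE.
(Mid, Mid): Firm A can switch to Premium (1 → 3). Not NE.
(Mid, High): Firm B can switch to Mid (2 → 3). Not NE.
(High, Low): Firm A can switch to Mid (-4 → 4). Not NE.
(High, Mid): Firm A can switch to Mid (-5 → 1). Not NE.
(High, High): Firm A can switch to Mid (-2 → 3). Not NE.
(Premium, Low): Firm A can switch to Mid (-3 → 4). Not NE.
(Premium, Mid): Firm A can switch to Ultra (3 → 5). Not NE.
(The remaining 4 profiles each have a profitable deviation by the same check.)

none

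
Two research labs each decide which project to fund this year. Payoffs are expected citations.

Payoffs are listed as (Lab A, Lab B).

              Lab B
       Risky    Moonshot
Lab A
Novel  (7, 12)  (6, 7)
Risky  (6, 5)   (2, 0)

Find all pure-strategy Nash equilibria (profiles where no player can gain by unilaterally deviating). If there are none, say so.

Mark each player's best response to every combination of opponents' strategies; a profile where every player is best-responding is a pure Nash equilibrium.
Lab A against Risky: payoffs 7, 6 → best response Novel.
Lab A against Moonshot: payoffs 6, 2 → best response Novel.
Lab B against Novel: payoffs 12, 7 → best response Risky.
Lab B against Risky: payoffs 5, 0 → best response Risky.
Mutual best responses: (Novel, Risky).

The unique pure-strategy Nash equilibrium is (Novel, Risky).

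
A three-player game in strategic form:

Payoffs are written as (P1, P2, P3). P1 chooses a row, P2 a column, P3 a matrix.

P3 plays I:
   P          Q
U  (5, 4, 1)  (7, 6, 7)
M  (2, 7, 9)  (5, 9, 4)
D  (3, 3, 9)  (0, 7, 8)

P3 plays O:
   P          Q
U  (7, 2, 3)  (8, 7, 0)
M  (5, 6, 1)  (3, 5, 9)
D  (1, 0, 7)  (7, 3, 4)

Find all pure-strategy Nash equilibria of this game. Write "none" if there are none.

(U, Q, I)

P1 against (P, I): payoffs 5, 2, 3 → best response U.
P1 against (P, O): payoffs 7, 5, 1 → best response U.
P1 against (Q, I): payoffs 7, 5, 0 → best response U.
P1 against (Q, O): payoffs 8, 3, 7 → best response U.
P2 against (U, I): payoffs 4, 6 → best response Q.
P2 against (U, O): payoffs 2, 7 → best response Q.
P2 against (M, I): payoffs 7, 9 → best response Q.
P2 against (M, O): payoffs 6, 5 → best response P.
P2 against (D, I): payoffs 3, 7 → best response Q.
P2 against (D, O): payoffs 0, 3 → best response Q.
P3 against (U, P): payoffs 1, 3 → best response O.
P3 against (U, Q): payoffs 7, 0 → best response I.
P3 against (M, P): payoffs 9, 1 → best response I.
P3 against (M, Q): payoffs 4, 9 → best response O.
P3 against (D, P): payoffs 9, 7 → best response I.
P3 against (D, Q): payoffs 8, 4 → best response I.
Mutual best responses: (U, Q, I).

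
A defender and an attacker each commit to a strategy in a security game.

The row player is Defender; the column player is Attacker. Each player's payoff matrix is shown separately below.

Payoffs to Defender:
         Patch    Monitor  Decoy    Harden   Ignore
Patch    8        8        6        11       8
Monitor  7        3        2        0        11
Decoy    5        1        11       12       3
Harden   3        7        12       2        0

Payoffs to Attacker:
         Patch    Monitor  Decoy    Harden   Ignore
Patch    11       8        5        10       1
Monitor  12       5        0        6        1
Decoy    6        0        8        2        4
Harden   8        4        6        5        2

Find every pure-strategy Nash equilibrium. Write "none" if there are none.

(Patch, Patch): Defender gets 8, best alternative 7; Attacker gets 11, best alternative 10. No profitable deviation — NE.
(Patch, Monitor): Attacker can switch to Patch (8 → 11). Not NE.
(Patch, Decoy): Defender can switch to Decoy (6 → 11). Not NE.
(Patch, Harden): Defender can switch to Decoy (11 → 12). Not NE.
(Patch, Ignore): Defender can switch to Monitor (8 → 11). Not NE.
(Monitor, Patch): Defender can switch to Patch (7 → 8). Not NE.
(Monitor, Monitor): Defender can switch to Patch (3 → 8). Not NE.
(Monitor, Decoy): Defender can switch to Patch (2 → 6). Not NE.
(Monitor, Harden): Defender can switch to Patch (0 → 11). Not NE.
(Monitor, Ignore): Attacker can switch to Patch (1 → 12). Not NE.
(Decoy, Patch): Defender can switch to Patch (5 → 8). Not NE.
(Decoy, Monitor): Defender can switch to Patch (1 → 8). Not NE.
(Decoy, Decoy): Defender can switch to Harden (11 → 12). Not NE.
(The remaining 7 profiles each have a profitable deviation by the same check.)

Pure NE: (Patch, Patch)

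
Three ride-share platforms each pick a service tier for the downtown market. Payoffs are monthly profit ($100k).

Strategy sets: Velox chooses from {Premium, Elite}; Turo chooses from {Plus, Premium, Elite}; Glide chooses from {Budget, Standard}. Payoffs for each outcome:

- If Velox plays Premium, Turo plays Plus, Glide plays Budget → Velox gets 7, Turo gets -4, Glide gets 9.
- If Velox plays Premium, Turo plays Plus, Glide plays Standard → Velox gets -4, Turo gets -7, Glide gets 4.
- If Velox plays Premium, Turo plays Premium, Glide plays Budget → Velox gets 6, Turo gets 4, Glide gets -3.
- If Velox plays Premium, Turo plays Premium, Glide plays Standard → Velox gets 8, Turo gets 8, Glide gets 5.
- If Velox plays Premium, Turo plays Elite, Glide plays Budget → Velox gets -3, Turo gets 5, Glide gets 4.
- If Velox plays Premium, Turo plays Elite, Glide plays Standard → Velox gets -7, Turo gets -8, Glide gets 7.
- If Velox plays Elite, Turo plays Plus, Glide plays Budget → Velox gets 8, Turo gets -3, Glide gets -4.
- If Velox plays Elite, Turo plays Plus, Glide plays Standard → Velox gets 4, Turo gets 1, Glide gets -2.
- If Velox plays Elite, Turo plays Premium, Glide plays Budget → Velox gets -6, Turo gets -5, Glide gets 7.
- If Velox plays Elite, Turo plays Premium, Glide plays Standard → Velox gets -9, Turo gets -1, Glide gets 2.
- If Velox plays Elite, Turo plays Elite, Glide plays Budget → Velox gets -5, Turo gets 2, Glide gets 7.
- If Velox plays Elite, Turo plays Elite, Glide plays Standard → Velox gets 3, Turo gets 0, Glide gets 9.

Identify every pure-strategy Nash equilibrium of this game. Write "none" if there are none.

The pure Nash equilibria are (Premium, Premium, Standard) and (Elite, Plus, Standard).

(Premium, Plus, Budget): Velox can switch to Elite (7 → 8). Not NE.
(Premium, Plus, Standard): Velox can switch to Elite (-4 → 4). Not NE.
(Premium, Premium, Budget): Turo can switch to Elite (4 → 5). Not NE.
(Premium, Premium, Standard): Velox gets 8, best alternative -9; Turo gets 8, best alternative -7; Glide gets 5, best alternative -3. No profitable deviation — NE.
(Premium, Elite, Budget): Glide can switch to Standard (4 → 7). Not NE.
(Premium, Elite, Standard): Velox can switch to Elite (-7 → 3). Not NE.
(Elite, Plus, Budget): Turo can switch to Elite (-3 → 2). Not NE.
(Elite, Plus, Standard): Velox gets 4, best alternative -4; Turo gets 1, best alternative 0; Glide gets -2, best alternative -4. No profitable deviation — NE.
(Elite, Premium, Budget): Velox can switch to Premium (-6 → 6). Not NE.
(Elite, Premium, Standard): Velox can switch to Premium (-9 → 8). Not NE.
(The remaining 2 profiles each have a profitable deviation by the same check.)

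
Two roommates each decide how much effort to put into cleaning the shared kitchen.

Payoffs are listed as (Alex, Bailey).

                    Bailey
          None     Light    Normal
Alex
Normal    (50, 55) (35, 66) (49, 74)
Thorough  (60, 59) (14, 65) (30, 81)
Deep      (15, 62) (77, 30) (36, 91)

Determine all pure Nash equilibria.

Alex against None: payoffs 50, 60, 15 → best response Thorough.
Alex against Light: payoffs 35, 14, 77 → best response Deep.
Alex against Normal: payoffs 49, 30, 36 → best response Normal.
Bailey against Normal: payoffs 55, 66, 74 → best response Normal.
Bailey against Thorough: payoffs 59, 65, 81 → best response Normal.
Bailey against Deep: payoffs 62, 30, 91 → best response Normal.
Mutual best responses: (Normal, Normal).

Pure NE: (Normal, Normal)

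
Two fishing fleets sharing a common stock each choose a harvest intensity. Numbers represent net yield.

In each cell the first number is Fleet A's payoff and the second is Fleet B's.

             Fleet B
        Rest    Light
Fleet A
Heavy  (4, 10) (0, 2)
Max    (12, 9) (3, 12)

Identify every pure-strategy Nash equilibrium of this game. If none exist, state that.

(Heavy, Rest): Fleet A can switch to Max (4 → 12). Not NE.
(Heavy, Light): Fleet A can switch to Max (0 → 3). Not NE.
(Max, Rest): Fleet B can switch to Light (9 → 12). Not NE.
(Max, Light): Fleet A gets 3, best alternative 0; Fleet B gets 12, best alternative 9. No profitable deviation — NE.

(Max, Light)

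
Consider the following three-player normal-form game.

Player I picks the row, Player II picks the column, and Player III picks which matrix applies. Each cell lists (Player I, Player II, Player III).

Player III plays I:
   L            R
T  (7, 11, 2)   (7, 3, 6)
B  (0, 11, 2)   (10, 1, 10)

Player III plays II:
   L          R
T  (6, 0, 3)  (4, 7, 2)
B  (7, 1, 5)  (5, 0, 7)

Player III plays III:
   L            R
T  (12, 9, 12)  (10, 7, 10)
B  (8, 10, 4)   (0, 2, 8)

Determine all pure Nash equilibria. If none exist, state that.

Pure-strategy Nash equilibria: (T, L, III); (B, L, II)

Mark each player's best response to every combination of opponents' strategies; a profile where every player is best-responding is a pure Nash equilibrium.
Player I against (L, I): payoffs 7, 0 → best response T.
Player I against (L, II): payoffs 6, 7 → best response B.
Player I against (L, III): payoffs 12, 8 → best response T.
Player I against (R, I): payoffs 7, 10 → best response B.
Player I against (R, II): payoffs 4, 5 → best response B.
Player I against (R, III): payoffs 10, 0 → best response T.
Player II against (T, I): payoffs 11, 3 → best response L.
Player II against (T, II): payoffs 0, 7 → best response R.
Player II against (T, III): payoffs 9, 7 → best response L.
Player II against (B, I): payoffs 11, 1 → best response L.
Player II against (B, II): payoffs 1, 0 → best response L.
Player II against (B, III): payoffs 10, 2 → best response L.
Player III against (T, L): payoffs 2, 3, 12 → best response III.
Player III against (T, R): payoffs 6, 2, 10 → best response III.
Player III against (B, L): payoffs 2, 5, 4 → best response II.
Player III against (B, R): payoffs 10, 7, 8 → best response I.
Mutual best responses: (T, L, III); (B, L, II).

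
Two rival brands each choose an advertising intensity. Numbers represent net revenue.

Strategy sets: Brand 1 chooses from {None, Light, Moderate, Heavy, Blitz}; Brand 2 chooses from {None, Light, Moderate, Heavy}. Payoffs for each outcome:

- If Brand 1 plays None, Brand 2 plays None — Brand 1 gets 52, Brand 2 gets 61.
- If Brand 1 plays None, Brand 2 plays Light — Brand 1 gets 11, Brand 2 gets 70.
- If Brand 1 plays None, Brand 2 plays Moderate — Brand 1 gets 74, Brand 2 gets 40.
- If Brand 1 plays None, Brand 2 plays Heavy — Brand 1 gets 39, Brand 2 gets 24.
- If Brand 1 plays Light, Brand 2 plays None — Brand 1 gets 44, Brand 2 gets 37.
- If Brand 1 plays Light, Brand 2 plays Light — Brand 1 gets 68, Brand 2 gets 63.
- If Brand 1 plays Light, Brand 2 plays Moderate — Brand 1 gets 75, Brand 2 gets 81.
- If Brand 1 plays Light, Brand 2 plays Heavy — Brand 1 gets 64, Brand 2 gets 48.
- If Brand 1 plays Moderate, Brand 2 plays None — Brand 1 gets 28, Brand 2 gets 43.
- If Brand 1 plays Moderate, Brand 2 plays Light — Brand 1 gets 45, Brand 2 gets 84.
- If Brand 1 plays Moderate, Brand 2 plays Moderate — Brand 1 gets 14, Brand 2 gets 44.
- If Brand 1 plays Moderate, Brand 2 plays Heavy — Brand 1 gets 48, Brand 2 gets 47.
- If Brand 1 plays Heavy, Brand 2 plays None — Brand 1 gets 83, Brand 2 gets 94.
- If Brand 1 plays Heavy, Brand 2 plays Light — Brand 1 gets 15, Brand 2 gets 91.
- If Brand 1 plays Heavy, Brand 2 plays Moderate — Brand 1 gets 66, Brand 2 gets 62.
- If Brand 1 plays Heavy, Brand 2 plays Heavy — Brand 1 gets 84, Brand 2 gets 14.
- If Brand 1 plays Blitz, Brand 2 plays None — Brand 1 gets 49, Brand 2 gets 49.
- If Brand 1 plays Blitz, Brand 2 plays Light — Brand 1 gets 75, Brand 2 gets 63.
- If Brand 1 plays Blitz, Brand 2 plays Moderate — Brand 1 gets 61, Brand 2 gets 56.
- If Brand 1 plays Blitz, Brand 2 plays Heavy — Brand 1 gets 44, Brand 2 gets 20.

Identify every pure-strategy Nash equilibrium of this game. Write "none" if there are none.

For each player, find the best response to each opponent profile; mutual best responses are the pure NE.
Brand 1 against None: payoffs 52, 44, 28, 83, 49 → best response Heavy.
Brand 1 against Light: payoffs 11, 68, 45, 15, 75 → best response Blitz.
Brand 1 against Moderate: payoffs 74, 75, 14, 66, 61 → best response Light.
Brand 1 against Heavy: payoffs 39, 64, 48, 84, 44 → best response Heavy.
Brand 2 against None: payoffs 61, 70, 40, 24 → best response Light.
Brand 2 against Light: payoffs 37, 63, 81, 48 → best response Moderate.
Brand 2 against Moderate: payoffs 43, 84, 44, 47 → best response Light.
Brand 2 against Heavy: payoffs 94, 91, 62, 14 → best response None.
Brand 2 against Blitz: payoffs 49, 63, 56, 20 → best response Light.
Mutual best responses: (Light, Moderate); (Heavy, None); (Blitz, Light).

(Light, Moderate), (Heavy, None), (Blitz, Light)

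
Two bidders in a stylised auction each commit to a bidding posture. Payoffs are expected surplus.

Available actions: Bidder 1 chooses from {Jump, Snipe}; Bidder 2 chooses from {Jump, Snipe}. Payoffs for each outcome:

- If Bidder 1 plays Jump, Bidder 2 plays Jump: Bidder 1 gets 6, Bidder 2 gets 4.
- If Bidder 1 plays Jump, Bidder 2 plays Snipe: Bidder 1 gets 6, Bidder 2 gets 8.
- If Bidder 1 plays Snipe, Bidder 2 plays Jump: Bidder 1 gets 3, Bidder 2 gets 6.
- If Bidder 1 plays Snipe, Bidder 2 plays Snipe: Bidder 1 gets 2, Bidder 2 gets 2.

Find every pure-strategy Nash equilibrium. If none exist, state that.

The unique pure-strategy Nash equilibrium is (Jump, Snipe).

Bidder 1 against Jump: payoffs 6, 3 → best response Jump.
Bidder 1 against Snipe: payoffs 6, 2 → best response Jump.
Bidder 2 against Jump: payoffs 4, 8 → best response Snipe.
Bidder 2 against Snipe: payoffs 6, 2 → best response Jump.
Mutual best responses: (Jump, Snipe).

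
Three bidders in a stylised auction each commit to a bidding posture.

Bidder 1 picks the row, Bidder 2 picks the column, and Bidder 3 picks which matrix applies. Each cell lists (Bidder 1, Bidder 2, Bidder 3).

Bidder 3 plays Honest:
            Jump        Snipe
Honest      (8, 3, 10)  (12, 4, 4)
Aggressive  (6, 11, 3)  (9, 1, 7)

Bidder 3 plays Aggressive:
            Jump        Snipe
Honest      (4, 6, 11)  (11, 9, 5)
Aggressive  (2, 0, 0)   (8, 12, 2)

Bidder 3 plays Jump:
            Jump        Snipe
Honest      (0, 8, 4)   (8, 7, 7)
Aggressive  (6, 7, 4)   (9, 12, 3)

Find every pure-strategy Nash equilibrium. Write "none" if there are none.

This game has no pure Nash equilibrium.

Bidder 1 against (Jump, Honest): payoffs 8, 6 → best response Honest.
Bidder 1 against (Jump, Aggressive): payoffs 4, 2 → best response Honest.
Bidder 1 against (Jump, Jump): payoffs 0, 6 → best response Aggressive.
Bidder 1 against (Snipe, Honest): payoffs 12, 9 → best response Honest.
Bidder 1 against (Snipe, Aggressive): payoffs 11, 8 → best response Honest.
Bidder 1 against (Snipe, Jump): payoffs 8, 9 → best response Aggressive.
Bidder 2 against (Honest, Honest): payoffs 3, 4 → best response Snipe.
Bidder 2 against (Honest, Aggressive): payoffs 6, 9 → best response Snipe.
Bidder 2 against (Honest, Jump): payoffs 8, 7 → best response Jump.
Bidder 2 against (Aggressive, Honest): payoffs 11, 1 → best response Jump.
Bidder 2 against (Aggressive, Aggressive): payoffs 0, 12 → best response Snipe.
Bidder 2 against (Aggressive, Jump): payoffs 7, 12 → best response Snipe.
Bidder 3 against (Honest, Jump): payoffs 10, 11, 4 → best response Aggressive.
Bidder 3 against (Honest, Snipe): payoffs 4, 5, 7 → best response Jump.
Bidder 3 against (Aggressive, Jump): payoffs 3, 0, 4 → best response Jump.
Bidder 3 against (Aggressive, Snipe): payoffs 7, 2, 3 → best response Honest.
No profile is a mutual best response for all players.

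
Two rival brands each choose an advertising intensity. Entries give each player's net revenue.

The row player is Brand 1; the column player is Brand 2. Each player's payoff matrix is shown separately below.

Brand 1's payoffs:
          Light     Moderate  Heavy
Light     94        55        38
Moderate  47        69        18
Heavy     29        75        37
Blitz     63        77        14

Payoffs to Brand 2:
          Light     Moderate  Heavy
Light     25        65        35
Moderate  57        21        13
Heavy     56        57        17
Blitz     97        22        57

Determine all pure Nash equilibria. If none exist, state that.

(Light, Light): Brand 2 can switch to Moderate (25 → 65). Not NE.
(Light, Moderate): Brand 1 can switch to Moderate (55 → 69). Not NE.
(Light, Heavy): Brand 2 can switch to Moderate (35 → 65). Not NE.
(Moderate, Light): Brand 1 can switch to Light (47 → 94). Not NE.
(Moderate, Moderate): Brand 1 can switch to Heavy (69 → 75). Not NE.
(Moderate, Heavy): Brand 1 can switch to Light (18 → 38). Not NE.
(Heavy, Light): Brand 1 can switch to Light (29 → 94). Not NE.
(Heavy, Moderate): Brand 1 can switch to Blitz (75 → 77). Not NE.
(The remaining 4 profiles each have a profitable deviation by the same check.)

none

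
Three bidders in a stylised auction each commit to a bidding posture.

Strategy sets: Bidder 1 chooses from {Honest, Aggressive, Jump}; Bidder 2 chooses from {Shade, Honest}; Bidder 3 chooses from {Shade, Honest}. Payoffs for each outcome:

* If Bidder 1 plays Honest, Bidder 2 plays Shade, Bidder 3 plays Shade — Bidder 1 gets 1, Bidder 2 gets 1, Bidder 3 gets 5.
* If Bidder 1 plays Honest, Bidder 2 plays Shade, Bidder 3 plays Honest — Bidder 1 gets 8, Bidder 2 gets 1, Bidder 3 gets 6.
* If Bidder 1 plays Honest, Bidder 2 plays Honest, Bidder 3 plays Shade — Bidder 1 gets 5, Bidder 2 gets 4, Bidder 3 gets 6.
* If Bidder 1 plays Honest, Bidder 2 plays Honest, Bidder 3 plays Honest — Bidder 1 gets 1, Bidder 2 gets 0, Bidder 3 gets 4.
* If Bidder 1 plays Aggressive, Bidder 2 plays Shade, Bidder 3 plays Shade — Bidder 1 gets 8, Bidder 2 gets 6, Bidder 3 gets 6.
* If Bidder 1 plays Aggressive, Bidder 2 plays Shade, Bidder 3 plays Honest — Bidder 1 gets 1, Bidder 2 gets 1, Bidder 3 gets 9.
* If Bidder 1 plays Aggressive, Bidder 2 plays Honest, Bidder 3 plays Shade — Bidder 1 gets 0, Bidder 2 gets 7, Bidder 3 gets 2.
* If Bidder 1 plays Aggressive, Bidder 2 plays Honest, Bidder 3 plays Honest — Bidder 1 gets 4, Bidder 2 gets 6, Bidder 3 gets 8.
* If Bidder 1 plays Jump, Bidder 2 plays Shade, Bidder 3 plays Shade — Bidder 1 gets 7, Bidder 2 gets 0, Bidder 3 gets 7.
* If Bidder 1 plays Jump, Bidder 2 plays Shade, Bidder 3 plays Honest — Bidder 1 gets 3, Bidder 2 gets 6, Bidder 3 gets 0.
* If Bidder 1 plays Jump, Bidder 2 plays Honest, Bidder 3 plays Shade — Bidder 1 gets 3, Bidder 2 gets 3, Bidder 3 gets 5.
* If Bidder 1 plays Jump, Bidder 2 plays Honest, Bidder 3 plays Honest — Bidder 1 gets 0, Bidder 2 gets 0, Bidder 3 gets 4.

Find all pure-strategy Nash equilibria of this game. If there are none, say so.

Bidder 1 against (Shade, Shade): payoffs 1, 8, 7 → best response Aggressive.
Bidder 1 against (Shade, Honest): payoffs 8, 1, 3 → best response Honest.
Bidder 1 against (Honest, Shade): payoffs 5, 0, 3 → best response Honest.
Bidder 1 against (Honest, Honest): payoffs 1, 4, 0 → best response Aggressive.
Bidder 2 against (Honest, Shade): payoffs 1, 4 → best response Honest.
Bidder 2 against (Honest, Honest): payoffs 1, 0 → best response Shade.
Bidder 2 against (Aggressive, Shade): payoffs 6, 7 → best response Honest.
Bidder 2 against (Aggressive, Honest): payoffs 1, 6 → best response Honest.
Bidder 2 against (Jump, Shade): payoffs 0, 3 → best response Honest.
Bidder 2 against (Jump, Honest): payoffs 6, 0 → best response Shade.
Bidder 3 against (Honest, Shade): payoffs 5, 6 → best response Honest.
Bidder 3 against (Honest, Honest): payoffs 6, 4 → best response Shade.
Bidder 3 against (Aggressive, Shade): payoffs 6, 9 → best response Honest.
Bidder 3 against (Aggressive, Honest): payoffs 2, 8 → best response Honest.
Bidder 3 against (Jump, Shade): payoffs 7, 0 → best response Shade.
Bidder 3 against (Jump, Honest): payoffs 5, 4 → best response Shade.
Mutual best responses: (Honest, Shade, Honest); (Honest, Honest, Shade); (Aggressive, Honest, Honest).

The pure Nash equilibria are (Honest, Shade, Honest), (Honest, Honest, Shade), (Aggressive, Honest, Honest).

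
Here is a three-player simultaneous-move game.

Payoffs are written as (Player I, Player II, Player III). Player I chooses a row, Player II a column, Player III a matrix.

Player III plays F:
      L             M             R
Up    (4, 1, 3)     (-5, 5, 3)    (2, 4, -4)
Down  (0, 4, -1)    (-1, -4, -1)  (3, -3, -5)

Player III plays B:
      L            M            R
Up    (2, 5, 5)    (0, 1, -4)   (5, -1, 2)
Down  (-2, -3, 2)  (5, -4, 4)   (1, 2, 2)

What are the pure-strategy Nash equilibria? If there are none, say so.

For each player, find the best response to each opponent profile; mutual best responses are the pure NE.
Player I against (L, F): payoffs 4, 0 → best response Up.
Player I against (L, B): payoffs 2, -2 → best response Up.
Player I against (M, F): payoffs -5, -1 → best response Down.
Player I against (M, B): payoffs 0, 5 → best response Down.
Player I against (R, F): payoffs 2, 3 → best response Down.
Player I against (R, B): payoffs 5, 1 → best response Up.
Player II against (Up, F): payoffs 1, 5, 4 → best response M.
Player II against (Up, B): payoffs 5, 1, -1 → best response L.
Player II against (Down, F): payoffs 4, -4, -3 → best response L.
Player II against (Down, B): payoffs -3, -4, 2 → best response R.
Player III against (Up, L): payoffs 3, 5 → best response B.
Player III against (Up, M): payoffs 3, -4 → best response F.
Player III against (Up, R): payoffs -4, 2 → best response B.
Player III against (Down, L): payoffs -1, 2 → best response B.
Player III against (Down, M): payoffs -1, 4 → best response B.
Player III against (Down, R): payoffs -5, 2 → best response B.
Mutual best responses: (Up, L, B).

Pure NE: (Up, L, B)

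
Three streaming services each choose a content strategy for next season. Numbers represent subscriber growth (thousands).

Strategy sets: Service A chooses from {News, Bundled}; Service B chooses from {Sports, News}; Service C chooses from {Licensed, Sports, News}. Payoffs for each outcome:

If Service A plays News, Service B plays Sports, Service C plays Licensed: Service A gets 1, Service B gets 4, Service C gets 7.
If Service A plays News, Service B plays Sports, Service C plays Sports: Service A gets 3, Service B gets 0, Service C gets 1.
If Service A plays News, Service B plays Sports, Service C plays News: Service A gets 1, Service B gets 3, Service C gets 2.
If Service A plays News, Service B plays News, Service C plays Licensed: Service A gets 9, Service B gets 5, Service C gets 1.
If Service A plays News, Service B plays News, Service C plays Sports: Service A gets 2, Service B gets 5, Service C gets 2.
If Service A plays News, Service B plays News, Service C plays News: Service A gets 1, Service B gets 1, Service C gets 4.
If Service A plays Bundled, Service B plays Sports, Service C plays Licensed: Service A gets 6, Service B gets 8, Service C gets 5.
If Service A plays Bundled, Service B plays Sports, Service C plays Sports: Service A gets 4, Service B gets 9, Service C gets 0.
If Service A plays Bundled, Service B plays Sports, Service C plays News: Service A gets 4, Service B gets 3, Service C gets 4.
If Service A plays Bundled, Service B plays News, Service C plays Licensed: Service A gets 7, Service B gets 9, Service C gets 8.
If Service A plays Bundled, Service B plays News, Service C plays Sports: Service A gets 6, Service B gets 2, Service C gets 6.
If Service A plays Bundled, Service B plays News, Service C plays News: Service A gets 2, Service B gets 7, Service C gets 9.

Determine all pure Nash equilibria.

Service A against (Sports, Licensed): payoffs 1, 6 → best response Bundled.
Service A against (Sports, Sports): payoffs 3, 4 → best response Bundled.
Service A against (Sports, News): payoffs 1, 4 → best response Bundled.
Service A against (News, Licensed): payoffs 9, 7 → best response News.
Service A against (News, Sports): payoffs 2, 6 → best response Bundled.
Service A against (News, News): payoffs 1, 2 → best response Bundled.
Service B against (News, Licensed): payoffs 4, 5 → best response News.
Service B against (News, Sports): payoffs 0, 5 → best response News.
Service B against (News, News): payoffs 3, 1 → best response Sports.
Service B against (Bundled, Licensed): payoffs 8, 9 → best response News.
Service B against (Bundled, Sports): payoffs 9, 2 → best response Sports.
Service B against (Bundled, News): payoffs 3, 7 → best response News.
Service C against (News, Sports): payoffs 7, 1, 2 → best response Licensed.
Service C against (News, News): payoffs 1, 2, 4 → best response News.
Service C against (Bundled, Sports): payoffs 5, 0, 4 → best response Licensed.
Service C against (Bundled, News): payoffs 8, 6, 9 → best response News.
Mutual best responses: (Bundled, News, News).

Pure NE: (Bundled, News, News)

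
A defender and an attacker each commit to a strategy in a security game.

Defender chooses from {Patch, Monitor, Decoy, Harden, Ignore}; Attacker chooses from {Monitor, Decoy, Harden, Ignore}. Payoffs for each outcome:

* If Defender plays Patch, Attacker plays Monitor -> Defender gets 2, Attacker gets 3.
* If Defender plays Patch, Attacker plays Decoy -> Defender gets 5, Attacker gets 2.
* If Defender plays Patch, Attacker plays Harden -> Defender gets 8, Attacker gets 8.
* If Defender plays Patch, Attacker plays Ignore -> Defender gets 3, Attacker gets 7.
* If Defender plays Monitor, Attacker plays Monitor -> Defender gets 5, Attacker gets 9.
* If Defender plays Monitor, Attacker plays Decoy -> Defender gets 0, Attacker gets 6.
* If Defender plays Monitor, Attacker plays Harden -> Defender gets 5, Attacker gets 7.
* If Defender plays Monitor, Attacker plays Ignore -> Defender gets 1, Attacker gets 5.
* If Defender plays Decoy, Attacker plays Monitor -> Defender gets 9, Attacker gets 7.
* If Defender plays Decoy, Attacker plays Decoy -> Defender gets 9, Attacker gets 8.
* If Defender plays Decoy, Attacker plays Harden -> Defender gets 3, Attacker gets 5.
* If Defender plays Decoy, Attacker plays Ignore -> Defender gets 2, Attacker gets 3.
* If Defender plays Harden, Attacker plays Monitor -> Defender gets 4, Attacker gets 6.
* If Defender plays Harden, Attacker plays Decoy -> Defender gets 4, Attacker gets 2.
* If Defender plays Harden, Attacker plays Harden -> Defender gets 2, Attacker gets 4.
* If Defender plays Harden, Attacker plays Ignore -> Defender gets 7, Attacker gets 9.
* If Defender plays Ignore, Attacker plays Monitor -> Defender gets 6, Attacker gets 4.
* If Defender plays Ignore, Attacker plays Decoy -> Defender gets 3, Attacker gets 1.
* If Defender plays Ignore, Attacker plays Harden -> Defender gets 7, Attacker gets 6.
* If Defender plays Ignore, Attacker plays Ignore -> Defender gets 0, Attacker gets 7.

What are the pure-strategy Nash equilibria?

Defender against Monitor: payoffs 2, 5, 9, 4, 6 → best response Decoy.
Defender against Decoy: payoffs 5, 0, 9, 4, 3 → best response Decoy.
Defender against Harden: payoffs 8, 5, 3, 2, 7 → best response Patch.
Defender against Ignore: payoffs 3, 1, 2, 7, 0 → best response Harden.
Attacker against Patch: payoffs 3, 2, 8, 7 → best response Harden.
Attacker against Monitor: payoffs 9, 6, 7, 5 → best response Monitor.
Attacker against Decoy: payoffs 7, 8, 5, 3 → best response Decoy.
Attacker against Harden: payoffs 6, 2, 4, 9 → best response Ignore.
Attacker against Ignore: payoffs 4, 1, 6, 7 → best response Ignore.
Mutual best responses: (Patch, Harden); (Decoy, Decoy); (Harden, Ignore).

(Patch, Harden), (Decoy, Decoy), (Harden, Ignore)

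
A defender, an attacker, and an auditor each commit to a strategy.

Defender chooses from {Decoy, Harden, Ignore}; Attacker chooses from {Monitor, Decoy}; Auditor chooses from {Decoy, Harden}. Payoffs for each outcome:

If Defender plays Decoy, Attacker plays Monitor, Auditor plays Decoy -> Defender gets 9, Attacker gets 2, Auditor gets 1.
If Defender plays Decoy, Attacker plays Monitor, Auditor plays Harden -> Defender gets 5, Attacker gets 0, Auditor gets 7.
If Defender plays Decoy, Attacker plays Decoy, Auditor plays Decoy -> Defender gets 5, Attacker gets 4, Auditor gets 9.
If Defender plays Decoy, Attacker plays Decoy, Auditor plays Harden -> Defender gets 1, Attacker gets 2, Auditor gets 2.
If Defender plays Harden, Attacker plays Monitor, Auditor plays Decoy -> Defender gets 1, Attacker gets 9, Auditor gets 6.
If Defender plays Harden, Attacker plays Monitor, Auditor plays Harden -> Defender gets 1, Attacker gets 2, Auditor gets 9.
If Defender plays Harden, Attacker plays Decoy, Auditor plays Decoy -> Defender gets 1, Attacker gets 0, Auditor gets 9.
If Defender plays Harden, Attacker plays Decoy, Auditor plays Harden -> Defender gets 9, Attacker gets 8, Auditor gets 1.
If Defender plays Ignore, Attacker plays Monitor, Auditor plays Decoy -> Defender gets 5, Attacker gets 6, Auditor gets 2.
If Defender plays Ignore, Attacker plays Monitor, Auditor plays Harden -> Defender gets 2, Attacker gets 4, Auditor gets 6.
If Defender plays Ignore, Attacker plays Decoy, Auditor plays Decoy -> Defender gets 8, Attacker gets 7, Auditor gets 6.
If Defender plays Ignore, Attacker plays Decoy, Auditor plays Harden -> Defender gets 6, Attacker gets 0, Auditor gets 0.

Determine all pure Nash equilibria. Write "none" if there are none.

Defender against (Monitor, Decoy): payoffs 9, 1, 5 → best response Decoy.
Defender against (Monitor, Harden): payoffs 5, 1, 2 → best response Decoy.
Defender against (Decoy, Decoy): payoffs 5, 1, 8 → best response Ignore.
Defender against (Decoy, Harden): payoffs 1, 9, 6 → best response Harden.
Attacker against (Decoy, Decoy): payoffs 2, 4 → best response Decoy.
Attacker against (Decoy, Harden): payoffs 0, 2 → best response Decoy.
Attacker against (Harden, Decoy): payoffs 9, 0 → best response Monitor.
Attacker against (Harden, Harden): payoffs 2, 8 → best response Decoy.
Attacker against (Ignore, Decoy): payoffs 6, 7 → best response Decoy.
Attacker against (Ignore, Harden): payoffs 4, 0 → best response Monitor.
Auditor against (Decoy, Monitor): payoffs 1, 7 → best response Harden.
Auditor against (Decoy, Decoy): payoffs 9, 2 → best response Decoy.
Auditor against (Harden, Monitor): payoffs 6, 9 → best response Harden.
Auditor against (Harden, Decoy): payoffs 9, 1 → best response Decoy.
Auditor against (Ignore, Monitor): payoffs 2, 6 → best response Harden.
Auditor against (Ignore, Decoy): payoffs 6, 0 → best response Decoy.
Mutual best responses: (Ignore, Decoy, Decoy).

Pure NE: (Ignore, Decoy, Decoy)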